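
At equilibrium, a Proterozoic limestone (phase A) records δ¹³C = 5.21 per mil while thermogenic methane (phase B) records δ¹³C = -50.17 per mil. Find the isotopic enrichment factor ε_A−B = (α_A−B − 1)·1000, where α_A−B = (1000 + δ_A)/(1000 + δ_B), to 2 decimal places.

α_A−B = (1000 + 5.21) / (1000 + -50.17) = 1005.21 / 949.83 = 1.058305
ε_A−B = (1.058305 − 1) × 1000 = 58.305 per mil
(The approximation ε ≈ δ_A − δ_B would give 55.38 per mil.)

58.31 per mil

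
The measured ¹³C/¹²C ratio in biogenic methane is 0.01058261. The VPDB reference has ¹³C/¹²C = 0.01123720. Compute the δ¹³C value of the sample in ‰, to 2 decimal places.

δ¹³C = (R_sample / R_standard − 1) × 1000
R_sample / R_standard = 0.01058261 / 0.01123720 = 0.941748
δ¹³C = (0.941748 − 1) × 1000 = -58.252‰

-58.25‰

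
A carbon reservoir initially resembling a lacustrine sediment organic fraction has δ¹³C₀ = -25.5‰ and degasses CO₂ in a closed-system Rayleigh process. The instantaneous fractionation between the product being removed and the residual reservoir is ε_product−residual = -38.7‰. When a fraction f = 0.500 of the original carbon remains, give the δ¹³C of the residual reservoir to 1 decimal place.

Rayleigh residual: δ_res = (δ₀ + 1000)·f^(α−1) − 1000
α = ε/1000 + 1 = 0.96130, so α − 1 = -0.03870
f^(α−1) = 0.500^(-0.03870) = 1.027188
δ_res = (-25.5 + 1000) × 1.027188 − 1000 = 1000.995 − 1000 = 0.99‰

1.0‰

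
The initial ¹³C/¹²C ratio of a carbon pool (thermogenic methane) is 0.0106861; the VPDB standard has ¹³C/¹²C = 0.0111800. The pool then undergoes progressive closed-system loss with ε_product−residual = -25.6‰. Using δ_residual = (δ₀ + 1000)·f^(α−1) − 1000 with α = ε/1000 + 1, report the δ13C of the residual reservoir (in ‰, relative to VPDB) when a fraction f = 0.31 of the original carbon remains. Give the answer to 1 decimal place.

-15.1‰

δ₀ = (0.0106861/0.0111800 − 1)×1000 = (0.955823 − 1)×1000 = -44.177‰
α − 1 = ε/1000 = -0.0256
f^(α−1) = 0.31^(-0.0256) = 1.030436
δ_res = (-44.177 + 1000) × 1.030436 − 1000 = 984.915 − 1000 = -15.09‰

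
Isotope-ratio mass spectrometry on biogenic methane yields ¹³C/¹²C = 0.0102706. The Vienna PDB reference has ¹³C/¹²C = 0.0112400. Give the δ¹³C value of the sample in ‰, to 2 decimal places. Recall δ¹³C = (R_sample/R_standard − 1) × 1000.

-86.25‰

δ¹³C = (R_sample / R_standard − 1) × 1000
R_sample / R_standard = 0.0102706 / 0.0112400 = 0.913754
δ¹³C = (0.913754 − 1) × 1000 = -86.246‰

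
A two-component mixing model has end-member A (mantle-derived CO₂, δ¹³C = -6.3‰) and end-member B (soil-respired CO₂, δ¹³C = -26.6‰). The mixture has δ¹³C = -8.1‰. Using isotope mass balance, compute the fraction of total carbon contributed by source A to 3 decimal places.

δ_mix = f_A·δ_A + (1 − f_A)·δ_B  ⇒  f_A = (δ_mix − δ_B)/(δ_A − δ_B)
f_A = (-8.1 − (-26.6)) / (-6.3 − (-26.6))
f_A = 18.5 / 20.3 = 0.9113

0.911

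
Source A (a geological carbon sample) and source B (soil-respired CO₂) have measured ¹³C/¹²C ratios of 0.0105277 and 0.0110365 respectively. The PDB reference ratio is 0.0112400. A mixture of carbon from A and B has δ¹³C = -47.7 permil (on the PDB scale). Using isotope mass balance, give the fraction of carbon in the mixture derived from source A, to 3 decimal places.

δ_A = (0.0105277/0.0112400 − 1)×1000 = (0.936628 − 1)×1000 = -63.372 permil
δ_B = (0.0110365/0.0112400 − 1)×1000 = (0.981895 − 1)×1000 = -18.105 permil
f_A = (δ_mix − δ_B)/(δ_A − δ_B) = (-47.7 − (-18.105))/(-63.372 − (-18.105))
f_A = -29.595 / -45.267 = 0.6538

0.654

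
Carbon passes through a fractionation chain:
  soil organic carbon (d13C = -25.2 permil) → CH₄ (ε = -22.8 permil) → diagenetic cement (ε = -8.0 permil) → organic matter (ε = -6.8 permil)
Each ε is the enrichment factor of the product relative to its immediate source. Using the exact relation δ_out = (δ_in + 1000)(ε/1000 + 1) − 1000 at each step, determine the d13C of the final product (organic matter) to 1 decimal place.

-61.5 permil

step 1: δ = (-25.20 + 1000)·(-22.8/1000 + 1) − 1000 = -47.43 permil
step 2: δ = (-47.43 + 1000)·(-8.0/1000 + 1) − 1000 = -55.05 permil
step 3: δ = (-55.05 + 1000)·(-6.8/1000 + 1) − 1000 = -61.47 permil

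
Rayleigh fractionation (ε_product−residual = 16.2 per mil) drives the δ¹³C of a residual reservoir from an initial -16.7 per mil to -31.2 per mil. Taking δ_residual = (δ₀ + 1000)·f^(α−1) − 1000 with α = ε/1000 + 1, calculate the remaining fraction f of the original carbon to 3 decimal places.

α − 1 = ε/1000 = 0.0162
(δ_res + 1000)/(δ₀ + 1000) = (-31.2 + 1000)/(-16.7 + 1000) = 968.8/983.3 = 0.985254
f = 0.985254^(1/0.0162) = exp(ln(0.985254)/0.0162) = exp(-0.01486/0.0162)
f = exp(-0.9170) = 0.3997

0.400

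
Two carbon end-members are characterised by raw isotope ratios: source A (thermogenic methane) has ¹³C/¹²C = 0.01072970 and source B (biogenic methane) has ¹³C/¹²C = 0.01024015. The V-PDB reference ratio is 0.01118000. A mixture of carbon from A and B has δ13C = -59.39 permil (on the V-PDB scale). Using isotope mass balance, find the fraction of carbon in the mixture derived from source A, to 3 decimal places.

0.564

δ_A = (0.01072970/0.01118000 − 1)×1000 = (0.959723 − 1)×1000 = -40.277 permil
δ_B = (0.01024015/0.01118000 − 1)×1000 = (0.915935 − 1)×1000 = -84.065 permil
f_A = (δ_mix − δ_B)/(δ_A − δ_B) = (-59.39 − (-84.065))/(-40.277 − (-84.065))
f_A = 24.675 / 43.788 = 0.5635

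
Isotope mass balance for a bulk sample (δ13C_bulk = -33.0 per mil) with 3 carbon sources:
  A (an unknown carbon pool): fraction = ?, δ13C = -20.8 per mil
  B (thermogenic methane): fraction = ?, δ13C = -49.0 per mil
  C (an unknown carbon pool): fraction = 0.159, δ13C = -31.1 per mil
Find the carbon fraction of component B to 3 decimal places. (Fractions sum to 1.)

0.375

Let f_B and f_A be the unknown fractions; fractions sum to 1 so f_B + f_A = 0.841.
Mass balance: Σ fᵢ·δᵢ = δ_bulk ⇒ f_B·(-49.0) + f_A·(-20.8) = -33.0 − (-4.945) = -28.055
Substitute f_A = 0.841 − f_B:
f_B·(-49.0 − -20.8) = -28.055 − 0.841×(-20.8) = -10.562
f_B = -10.562 / -28.2 = 0.3745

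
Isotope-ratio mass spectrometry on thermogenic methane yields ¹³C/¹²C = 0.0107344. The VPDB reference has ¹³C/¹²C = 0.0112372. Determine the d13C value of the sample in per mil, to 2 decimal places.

-44.74 per mil

d13C = (R_sample / R_standard − 1) × 1000
R_sample / R_standard = 0.0107344 / 0.0112372 = 0.955256
d13C = (0.955256 − 1) × 1000 = -44.744 per mil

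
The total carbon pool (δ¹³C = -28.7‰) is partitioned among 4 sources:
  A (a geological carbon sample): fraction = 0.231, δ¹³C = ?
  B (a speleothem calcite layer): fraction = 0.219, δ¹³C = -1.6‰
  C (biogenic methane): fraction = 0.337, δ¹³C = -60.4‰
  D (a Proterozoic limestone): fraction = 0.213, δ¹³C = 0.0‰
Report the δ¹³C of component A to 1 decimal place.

-34.6‰

Isotope mass balance: δ_bulk = Σ fᵢ·δᵢ.
-28.7 = 0.231×δ_A + 0.219×(-1.6) + 0.337×(-60.4) + 0.213×(0.0)
0.231·δ_A = -28.7 − (-20.705) = -7.995
δ_A = -7.995 / 0.231 = -34.61‰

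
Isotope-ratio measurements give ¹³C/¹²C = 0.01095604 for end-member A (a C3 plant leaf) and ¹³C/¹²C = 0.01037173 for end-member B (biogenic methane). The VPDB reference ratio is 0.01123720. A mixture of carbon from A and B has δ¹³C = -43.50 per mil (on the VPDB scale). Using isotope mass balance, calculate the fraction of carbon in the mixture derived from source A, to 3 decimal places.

0.645

δ_A = (0.01095604/0.01123720 − 1)×1000 = (0.974980 − 1)×1000 = -25.020 per mil
δ_B = (0.01037173/0.01123720 − 1)×1000 = (0.922982 − 1)×1000 = -77.018 per mil
f_A = (δ_mix − δ_B)/(δ_A − δ_B) = (-43.50 − (-77.018))/(-25.020 − (-77.018))
f_A = 33.518 / 51.998 = 0.6446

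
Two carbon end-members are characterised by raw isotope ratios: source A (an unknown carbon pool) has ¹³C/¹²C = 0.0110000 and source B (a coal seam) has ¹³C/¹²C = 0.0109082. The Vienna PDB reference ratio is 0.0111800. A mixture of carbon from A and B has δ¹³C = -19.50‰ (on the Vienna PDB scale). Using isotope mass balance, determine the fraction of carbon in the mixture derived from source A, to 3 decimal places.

0.586

δ_A = (0.0110000/0.0111800 − 1)×1000 = (0.983900 − 1)×1000 = -16.100‰
δ_B = (0.0109082/0.0111800 − 1)×1000 = (0.975689 − 1)×1000 = -24.311‰
f_A = (δ_mix − δ_B)/(δ_A − δ_B) = (-19.50 − (-24.311))/(-16.100 − (-24.311))
f_A = 4.811 / 8.211 = 0.5859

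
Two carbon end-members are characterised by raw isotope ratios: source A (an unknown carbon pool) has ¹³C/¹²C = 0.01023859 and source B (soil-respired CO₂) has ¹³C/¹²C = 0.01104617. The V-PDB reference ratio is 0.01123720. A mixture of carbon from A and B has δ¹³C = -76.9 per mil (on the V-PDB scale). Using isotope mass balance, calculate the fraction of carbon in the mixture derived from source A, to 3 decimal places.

0.833

δ_A = (0.01023859/0.01123720 − 1)×1000 = (0.911134 − 1)×1000 = -88.866 per mil
δ_B = (0.01104617/0.01123720 − 1)×1000 = (0.983000 − 1)×1000 = -17.000 per mil
f_A = (δ_mix − δ_B)/(δ_A − δ_B) = (-76.9 − (-17.000))/(-88.866 − (-17.000))
f_A = -59.900 / -71.867 = 0.8335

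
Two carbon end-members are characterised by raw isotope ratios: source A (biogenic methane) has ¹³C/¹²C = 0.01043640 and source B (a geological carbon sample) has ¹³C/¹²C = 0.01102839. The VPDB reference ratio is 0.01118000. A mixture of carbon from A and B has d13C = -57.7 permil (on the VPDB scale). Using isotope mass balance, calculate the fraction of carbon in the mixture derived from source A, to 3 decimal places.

0.834

δ_A = (0.01043640/0.01118000 − 1)×1000 = (0.933488 − 1)×1000 = -66.512 permil
δ_B = (0.01102839/0.01118000 − 1)×1000 = (0.986439 − 1)×1000 = -13.561 permil
f_A = (δ_mix − δ_B)/(δ_A − δ_B) = (-57.7 − (-13.561))/(-66.512 − (-13.561))
f_A = -44.139 / -52.951 = 0.8336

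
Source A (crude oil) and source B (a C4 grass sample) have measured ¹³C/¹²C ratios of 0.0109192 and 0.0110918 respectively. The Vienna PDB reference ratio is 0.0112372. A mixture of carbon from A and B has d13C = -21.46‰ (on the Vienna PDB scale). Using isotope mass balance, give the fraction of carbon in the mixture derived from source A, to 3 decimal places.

0.555

δ_A = (0.0109192/0.0112372 − 1)×1000 = (0.971701 − 1)×1000 = -28.299‰
δ_B = (0.0110918/0.0112372 − 1)×1000 = (0.987061 − 1)×1000 = -12.939‰
f_A = (δ_mix − δ_B)/(δ_A − δ_B) = (-21.46 − (-12.939))/(-28.299 − (-12.939))
f_A = -8.521 / -15.360 = 0.5548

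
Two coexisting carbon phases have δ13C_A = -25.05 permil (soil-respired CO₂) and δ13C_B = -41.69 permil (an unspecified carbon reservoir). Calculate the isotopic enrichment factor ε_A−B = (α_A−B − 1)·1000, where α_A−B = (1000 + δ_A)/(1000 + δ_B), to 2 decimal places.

17.36 permil

α_A−B = (1000 + -25.05) / (1000 + -41.69) = 974.95 / 958.31 = 1.017364
ε_A−B = (1.017364 − 1) × 1000 = 17.364 permil
(The approximation ε ≈ δ_A − δ_B would give 16.64 permil.)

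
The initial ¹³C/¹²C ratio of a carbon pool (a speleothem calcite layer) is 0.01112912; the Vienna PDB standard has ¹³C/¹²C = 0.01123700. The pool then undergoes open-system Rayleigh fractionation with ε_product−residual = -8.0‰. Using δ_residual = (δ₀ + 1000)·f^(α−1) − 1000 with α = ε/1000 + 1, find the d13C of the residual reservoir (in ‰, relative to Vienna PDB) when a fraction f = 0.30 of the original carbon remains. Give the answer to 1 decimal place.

δ₀ = (0.01112912/0.01123700 − 1)×1000 = (0.990400 − 1)×1000 = -9.600‰
α − 1 = ε/1000 = -0.0080
f^(α−1) = 0.30^(-0.0080) = 1.009678
δ_res = (-9.600 + 1000) × 1.009678 − 1000 = 999.985 − 1000 = -0.02‰

0.0‰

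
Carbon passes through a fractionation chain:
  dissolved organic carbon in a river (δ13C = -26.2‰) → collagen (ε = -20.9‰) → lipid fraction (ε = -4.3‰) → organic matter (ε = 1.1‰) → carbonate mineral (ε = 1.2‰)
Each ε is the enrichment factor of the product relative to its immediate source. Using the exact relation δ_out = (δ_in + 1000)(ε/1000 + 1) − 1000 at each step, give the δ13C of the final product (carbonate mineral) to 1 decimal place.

step 1: δ = (-26.20 + 1000)·(-20.9/1000 + 1) − 1000 = -46.55‰
step 2: δ = (-46.55 + 1000)·(-4.3/1000 + 1) − 1000 = -50.65‰
step 3: δ = (-50.65 + 1000)·(1.1/1000 + 1) − 1000 = -49.61‰
step 4: δ = (-49.61 + 1000)·(1.2/1000 + 1) − 1000 = -48.47‰

-48.5‰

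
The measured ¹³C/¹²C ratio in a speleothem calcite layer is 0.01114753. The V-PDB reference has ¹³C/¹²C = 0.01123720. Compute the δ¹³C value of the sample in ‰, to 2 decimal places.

δ¹³C = (R_sample / R_standard − 1) × 1000
R_sample / R_standard = 0.01114753 / 0.01123720 = 0.992020
δ¹³C = (0.992020 − 1) × 1000 = -7.980‰

-7.98‰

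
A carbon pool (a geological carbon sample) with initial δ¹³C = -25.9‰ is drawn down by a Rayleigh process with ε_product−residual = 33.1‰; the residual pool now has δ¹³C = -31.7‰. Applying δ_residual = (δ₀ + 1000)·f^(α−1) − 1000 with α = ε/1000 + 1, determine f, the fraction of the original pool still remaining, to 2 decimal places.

α − 1 = ε/1000 = 0.0331
(δ_res + 1000)/(δ₀ + 1000) = (-31.7 + 1000)/(-25.9 + 1000) = 968.3/974.1 = 0.994046
f = 0.994046^(1/0.0331) = exp(ln(0.994046)/0.0331) = exp(-0.00597/0.0331)
f = exp(-0.1804) = 0.8349

0.83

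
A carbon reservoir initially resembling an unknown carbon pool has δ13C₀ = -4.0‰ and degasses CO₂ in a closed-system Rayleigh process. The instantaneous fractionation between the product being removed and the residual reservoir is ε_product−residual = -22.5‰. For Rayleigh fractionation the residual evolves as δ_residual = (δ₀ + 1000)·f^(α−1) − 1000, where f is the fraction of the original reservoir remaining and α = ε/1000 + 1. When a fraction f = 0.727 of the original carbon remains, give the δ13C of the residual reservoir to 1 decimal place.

Rayleigh residual: δ_res = (δ₀ + 1000)·f^(α−1) − 1000
α = ε/1000 + 1 = 0.97750, so α − 1 = -0.02250
f^(α−1) = 0.727^(-0.02250) = 1.007199
δ_res = (-4.0 + 1000) × 1.007199 − 1000 = 1003.171 − 1000 = 3.17‰

3.2‰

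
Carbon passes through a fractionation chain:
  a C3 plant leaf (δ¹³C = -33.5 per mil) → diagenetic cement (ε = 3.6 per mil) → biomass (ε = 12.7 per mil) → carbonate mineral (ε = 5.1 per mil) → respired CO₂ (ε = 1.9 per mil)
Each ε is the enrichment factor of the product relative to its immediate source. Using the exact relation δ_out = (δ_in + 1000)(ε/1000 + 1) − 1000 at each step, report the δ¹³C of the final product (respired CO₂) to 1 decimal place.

step 1: δ = (-33.50 + 1000)·(3.6/1000 + 1) − 1000 = -30.02 per mil
step 2: δ = (-30.02 + 1000)·(12.7/1000 + 1) − 1000 = -17.70 per mil
step 3: δ = (-17.70 + 1000)·(5.1/1000 + 1) − 1000 = -12.69 per mil
step 4: δ = (-12.69 + 1000)·(1.9/1000 + 1) − 1000 = -10.82 per mil

-10.8 per mil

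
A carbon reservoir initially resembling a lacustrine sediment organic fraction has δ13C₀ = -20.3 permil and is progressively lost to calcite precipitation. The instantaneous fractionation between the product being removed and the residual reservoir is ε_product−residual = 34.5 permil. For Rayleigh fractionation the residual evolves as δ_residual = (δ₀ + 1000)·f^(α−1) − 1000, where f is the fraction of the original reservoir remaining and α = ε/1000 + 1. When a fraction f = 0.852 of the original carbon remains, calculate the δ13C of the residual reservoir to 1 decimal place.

-25.7 permil

Rayleigh residual: δ_res = (δ₀ + 1000)·f^(α−1) − 1000
α = ε/1000 + 1 = 1.03450, so α − 1 = 0.03450
f^(α−1) = 0.852^(0.03450) = 0.994489
δ_res = (-20.3 + 1000) × 0.994489 − 1000 = 974.301 − 1000 = -25.70 permil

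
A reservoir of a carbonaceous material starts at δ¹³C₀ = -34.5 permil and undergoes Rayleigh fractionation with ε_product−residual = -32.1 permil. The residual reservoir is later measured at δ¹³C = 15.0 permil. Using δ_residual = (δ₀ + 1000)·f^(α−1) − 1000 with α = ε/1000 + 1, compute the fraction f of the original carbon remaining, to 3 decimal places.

0.211

α − 1 = ε/1000 = -0.0321
(δ_res + 1000)/(δ₀ + 1000) = (15.0 + 1000)/(-34.5 + 1000) = 1015.0/965.5 = 1.051269
f = 1.051269^(1/-0.0321) = exp(ln(1.051269)/-0.0321) = exp(0.05000/-0.0321)
f = exp(-1.5576) = 0.2106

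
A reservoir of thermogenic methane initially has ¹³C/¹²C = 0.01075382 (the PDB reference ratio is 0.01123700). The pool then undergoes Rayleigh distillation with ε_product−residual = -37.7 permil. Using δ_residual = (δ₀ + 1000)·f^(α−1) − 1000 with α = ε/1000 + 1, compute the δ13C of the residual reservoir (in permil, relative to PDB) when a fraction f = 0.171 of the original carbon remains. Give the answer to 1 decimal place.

22.9 permil

δ₀ = (0.01075382/0.01123700 − 1)×1000 = (0.957001 − 1)×1000 = -42.999 permil
α − 1 = ε/1000 = -0.0377
f^(α−1) = 0.171^(-0.0377) = 1.068848
δ_res = (-42.999 + 1000) × 1.068848 − 1000 = 1022.889 − 1000 = 22.89 permil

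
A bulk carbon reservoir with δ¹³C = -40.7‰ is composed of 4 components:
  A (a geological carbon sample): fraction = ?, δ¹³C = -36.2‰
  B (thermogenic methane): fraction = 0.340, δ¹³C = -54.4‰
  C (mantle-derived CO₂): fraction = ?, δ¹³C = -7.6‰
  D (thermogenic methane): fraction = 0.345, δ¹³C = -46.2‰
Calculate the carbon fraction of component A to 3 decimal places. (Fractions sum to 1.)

0.135

Let f_A and f_C be the unknown fractions; fractions sum to 1 so f_A + f_C = 0.315.
Mass balance: Σ fᵢ·δᵢ = δ_bulk ⇒ f_A·(-36.2) + f_C·(-7.6) = -40.7 − (-34.435) = -6.265
Substitute f_C = 0.315 − f_A:
f_A·(-36.2 − -7.6) = -6.265 − 0.315×(-7.6) = -3.871
f_A = -3.871 / -28.6 = 0.1353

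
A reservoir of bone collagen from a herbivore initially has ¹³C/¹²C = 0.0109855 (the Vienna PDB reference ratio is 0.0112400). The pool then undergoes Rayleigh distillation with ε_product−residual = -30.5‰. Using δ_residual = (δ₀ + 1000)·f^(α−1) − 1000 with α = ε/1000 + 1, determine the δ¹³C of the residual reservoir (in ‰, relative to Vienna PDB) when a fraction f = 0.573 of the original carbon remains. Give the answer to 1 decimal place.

-5.9‰

δ₀ = (0.0109855/0.0112400 − 1)×1000 = (0.977358 − 1)×1000 = -22.642‰
α − 1 = ε/1000 = -0.0305
f^(α−1) = 0.573^(-0.0305) = 1.017130
δ_res = (-22.642 + 1000) × 1.017130 − 1000 = 994.099 − 1000 = -5.90‰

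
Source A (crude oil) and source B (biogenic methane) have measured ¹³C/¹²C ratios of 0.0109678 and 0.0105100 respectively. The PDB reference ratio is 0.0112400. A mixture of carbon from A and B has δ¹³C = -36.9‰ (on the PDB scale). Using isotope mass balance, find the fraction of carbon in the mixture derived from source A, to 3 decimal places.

0.689

δ_A = (0.0109678/0.0112400 − 1)×1000 = (0.975783 − 1)×1000 = -24.217‰
δ_B = (0.0105100/0.0112400 − 1)×1000 = (0.935053 − 1)×1000 = -64.947‰
f_A = (δ_mix − δ_B)/(δ_A − δ_B) = (-36.9 − (-64.947))/(-24.217 − (-64.947))
f_A = 28.047 / 40.730 = 0.6886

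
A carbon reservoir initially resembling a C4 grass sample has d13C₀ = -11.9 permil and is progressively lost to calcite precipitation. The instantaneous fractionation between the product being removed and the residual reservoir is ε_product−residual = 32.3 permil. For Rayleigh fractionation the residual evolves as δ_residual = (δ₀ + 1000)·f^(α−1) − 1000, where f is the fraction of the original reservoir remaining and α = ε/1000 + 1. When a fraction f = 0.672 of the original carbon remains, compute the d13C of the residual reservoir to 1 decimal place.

-24.5 permil

Rayleigh residual: δ_res = (δ₀ + 1000)·f^(α−1) − 1000
α = ε/1000 + 1 = 1.03230, so α − 1 = 0.03230
f^(α−1) = 0.672^(0.03230) = 0.987243
δ_res = (-11.9 + 1000) × 0.987243 − 1000 = 975.495 − 1000 = -24.51 permil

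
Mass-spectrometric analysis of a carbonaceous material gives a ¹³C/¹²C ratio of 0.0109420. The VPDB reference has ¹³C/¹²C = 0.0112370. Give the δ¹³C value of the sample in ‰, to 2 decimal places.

δ¹³C = (R_sample / R_standard − 1) × 1000
R_sample / R_standard = 0.0109420 / 0.0112370 = 0.973747
δ¹³C = (0.973747 − 1) × 1000 = -26.253‰

-26.25‰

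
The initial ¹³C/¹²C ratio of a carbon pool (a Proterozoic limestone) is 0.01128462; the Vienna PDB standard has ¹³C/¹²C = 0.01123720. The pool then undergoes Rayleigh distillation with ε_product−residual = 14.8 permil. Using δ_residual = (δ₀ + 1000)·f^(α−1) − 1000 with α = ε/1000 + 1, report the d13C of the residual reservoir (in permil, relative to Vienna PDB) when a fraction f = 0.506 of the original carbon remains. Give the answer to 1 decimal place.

-5.9 permil

δ₀ = (0.01128462/0.01123720 − 1)×1000 = (1.004220 − 1)×1000 = 4.220 permil
α − 1 = ε/1000 = 0.0148
f^(α−1) = 0.506^(0.0148) = 0.989969
δ_res = (4.220 + 1000) × 0.989969 − 1000 = 994.146 − 1000 = -5.85 permil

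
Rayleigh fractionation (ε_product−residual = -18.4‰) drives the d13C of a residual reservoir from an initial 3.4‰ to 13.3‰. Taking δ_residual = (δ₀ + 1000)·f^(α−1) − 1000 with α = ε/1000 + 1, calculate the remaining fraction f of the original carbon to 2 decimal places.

α − 1 = ε/1000 = -0.0184
(δ_res + 1000)/(δ₀ + 1000) = (13.3 + 1000)/(3.4 + 1000) = 1013.3/1003.4 = 1.009866
f = 1.009866^(1/-0.0184) = exp(ln(1.009866)/-0.0184) = exp(0.00982/-0.0184)
f = exp(-0.5336) = 0.5865

0.59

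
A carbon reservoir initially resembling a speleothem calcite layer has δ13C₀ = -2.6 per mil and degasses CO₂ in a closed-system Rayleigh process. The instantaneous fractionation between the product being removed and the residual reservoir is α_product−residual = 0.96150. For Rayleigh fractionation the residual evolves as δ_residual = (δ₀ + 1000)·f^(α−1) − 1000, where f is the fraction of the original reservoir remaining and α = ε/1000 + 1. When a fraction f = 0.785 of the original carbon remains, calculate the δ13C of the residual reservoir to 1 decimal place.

6.7 per mil

Rayleigh residual: δ_res = (δ₀ + 1000)·f^(α−1) − 1000
α − 1 = -0.03850
f^(α−1) = 0.785^(-0.03850) = 1.009363
δ_res = (-2.6 + 1000) × 1.009363 − 1000 = 1006.739 − 1000 = 6.74 per mil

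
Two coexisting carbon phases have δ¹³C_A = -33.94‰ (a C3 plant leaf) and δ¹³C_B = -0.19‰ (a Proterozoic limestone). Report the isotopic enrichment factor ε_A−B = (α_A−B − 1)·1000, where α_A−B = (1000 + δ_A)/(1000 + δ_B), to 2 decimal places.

-33.76‰

α_A−B = (1000 + -33.94) / (1000 + -0.19) = 966.06 / 999.81 = 0.966244
ε_A−B = (0.966244 − 1) × 1000 = -33.756‰
(The approximation ε ≈ δ_A − δ_B would give -33.75‰.)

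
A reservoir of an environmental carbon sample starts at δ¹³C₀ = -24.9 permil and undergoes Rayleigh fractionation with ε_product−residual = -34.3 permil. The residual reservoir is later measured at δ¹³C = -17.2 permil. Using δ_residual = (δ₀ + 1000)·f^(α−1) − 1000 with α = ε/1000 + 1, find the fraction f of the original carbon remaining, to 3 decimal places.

0.795

α − 1 = ε/1000 = -0.0343
(δ_res + 1000)/(δ₀ + 1000) = (-17.2 + 1000)/(-24.9 + 1000) = 982.8/975.1 = 1.007897
f = 1.007897^(1/-0.0343) = exp(ln(1.007897)/-0.0343) = exp(0.00787/-0.0343)
f = exp(-0.2293) = 0.7951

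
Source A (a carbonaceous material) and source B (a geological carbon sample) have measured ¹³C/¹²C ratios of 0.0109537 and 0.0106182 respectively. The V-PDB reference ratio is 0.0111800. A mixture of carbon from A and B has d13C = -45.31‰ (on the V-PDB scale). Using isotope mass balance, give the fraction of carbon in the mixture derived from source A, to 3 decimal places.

0.165

δ_A = (0.0109537/0.0111800 − 1)×1000 = (0.979758 − 1)×1000 = -20.242‰
δ_B = (0.0106182/0.0111800 − 1)×1000 = (0.949750 − 1)×1000 = -50.250‰
f_A = (δ_mix − δ_B)/(δ_A − δ_B) = (-45.31 − (-50.250))/(-20.242 − (-50.250))
f_A = 4.940 / 30.009 = 0.1646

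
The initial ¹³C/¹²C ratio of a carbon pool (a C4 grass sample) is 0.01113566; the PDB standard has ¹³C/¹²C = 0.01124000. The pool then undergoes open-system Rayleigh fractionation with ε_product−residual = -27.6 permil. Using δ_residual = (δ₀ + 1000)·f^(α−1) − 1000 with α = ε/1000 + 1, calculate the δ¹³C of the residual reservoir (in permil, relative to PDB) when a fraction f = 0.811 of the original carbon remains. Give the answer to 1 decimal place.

δ₀ = (0.01113566/0.01124000 − 1)×1000 = (0.990717 − 1)×1000 = -9.283 permil
α − 1 = ε/1000 = -0.0276
f^(α−1) = 0.811^(-0.0276) = 1.005799
δ_res = (-9.283 + 1000) × 1.005799 − 1000 = 996.462 − 1000 = -3.54 permil

-3.5 permil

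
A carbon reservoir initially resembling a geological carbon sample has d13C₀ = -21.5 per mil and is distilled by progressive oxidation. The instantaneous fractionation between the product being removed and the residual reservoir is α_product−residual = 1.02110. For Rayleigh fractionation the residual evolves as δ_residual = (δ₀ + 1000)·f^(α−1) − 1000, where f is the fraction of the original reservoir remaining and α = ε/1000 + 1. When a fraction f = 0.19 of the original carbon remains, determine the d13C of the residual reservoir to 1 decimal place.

Rayleigh residual: δ_res = (δ₀ + 1000)·f^(α−1) − 1000
α − 1 = 0.02110
f^(α−1) = 0.19^(0.02110) = 0.965565
δ_res = (-21.5 + 1000) × 0.965565 − 1000 = 944.806 − 1000 = -55.19 per mil

-55.2 per mil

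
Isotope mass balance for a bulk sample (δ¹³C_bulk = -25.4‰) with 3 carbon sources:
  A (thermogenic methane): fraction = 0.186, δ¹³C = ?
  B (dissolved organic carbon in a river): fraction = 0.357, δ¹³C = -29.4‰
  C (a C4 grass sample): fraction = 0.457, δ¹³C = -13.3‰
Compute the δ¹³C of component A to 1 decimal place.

-47.5‰

Isotope mass balance: δ_bulk = Σ fᵢ·δᵢ.
-25.4 = 0.186×δ_A + 0.357×(-29.4) + 0.457×(-13.3)
0.186·δ_A = -25.4 − (-16.574) = -8.826
δ_A = -8.826 / 0.186 = -47.45‰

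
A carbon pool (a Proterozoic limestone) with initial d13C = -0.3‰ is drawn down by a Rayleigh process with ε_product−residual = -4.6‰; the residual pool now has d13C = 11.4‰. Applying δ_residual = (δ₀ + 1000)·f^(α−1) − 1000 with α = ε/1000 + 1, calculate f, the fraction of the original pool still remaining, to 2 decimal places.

0.08

α − 1 = ε/1000 = -0.0046
(δ_res + 1000)/(δ₀ + 1000) = (11.4 + 1000)/(-0.3 + 1000) = 1011.4/999.7 = 1.011704
f = 1.011704^(1/-0.0046) = exp(ln(1.011704)/-0.0046) = exp(0.01164/-0.0046)
f = exp(-2.5295) = 0.0797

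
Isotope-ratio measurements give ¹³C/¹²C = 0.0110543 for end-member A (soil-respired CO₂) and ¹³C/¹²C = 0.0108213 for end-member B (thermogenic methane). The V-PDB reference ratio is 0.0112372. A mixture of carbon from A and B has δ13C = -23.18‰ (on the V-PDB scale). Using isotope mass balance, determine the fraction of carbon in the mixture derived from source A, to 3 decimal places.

δ_A = (0.0110543/0.0112372 − 1)×1000 = (0.983724 − 1)×1000 = -16.276‰
δ_B = (0.0108213/0.0112372 − 1)×1000 = (0.962989 − 1)×1000 = -37.011‰
f_A = (δ_mix − δ_B)/(δ_A − δ_B) = (-23.18 − (-37.011))/(-16.276 − (-37.011))
f_A = 13.831 / 20.735 = 0.6670

0.667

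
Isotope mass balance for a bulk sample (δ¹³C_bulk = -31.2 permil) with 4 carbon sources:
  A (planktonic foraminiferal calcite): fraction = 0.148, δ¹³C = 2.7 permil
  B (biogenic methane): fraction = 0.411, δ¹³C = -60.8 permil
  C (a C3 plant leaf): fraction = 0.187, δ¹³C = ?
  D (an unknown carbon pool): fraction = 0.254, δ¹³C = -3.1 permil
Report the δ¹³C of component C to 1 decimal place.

Isotope mass balance: δ_bulk = Σ fᵢ·δᵢ.
-31.2 = 0.148×(2.7) + 0.411×(-60.8) + 0.187×δ_C + 0.254×(-3.1)
0.187·δ_C = -31.2 − (-25.377) = -5.823
δ_C = -5.823 / 0.187 = -31.14 permil

-31.1 permil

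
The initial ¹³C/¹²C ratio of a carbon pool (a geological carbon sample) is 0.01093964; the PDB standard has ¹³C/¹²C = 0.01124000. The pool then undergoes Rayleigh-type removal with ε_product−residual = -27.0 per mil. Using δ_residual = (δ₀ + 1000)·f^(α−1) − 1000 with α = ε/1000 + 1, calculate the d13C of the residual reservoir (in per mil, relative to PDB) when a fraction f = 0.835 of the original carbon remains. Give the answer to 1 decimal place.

-22.0 per mil

δ₀ = (0.01093964/0.01124000 − 1)×1000 = (0.973278 − 1)×1000 = -26.722 per mil
α − 1 = ε/1000 = -0.0270
f^(α−1) = 0.835^(-0.0270) = 1.004881
δ_res = (-26.722 + 1000) × 1.004881 − 1000 = 978.028 − 1000 = -21.97 per mil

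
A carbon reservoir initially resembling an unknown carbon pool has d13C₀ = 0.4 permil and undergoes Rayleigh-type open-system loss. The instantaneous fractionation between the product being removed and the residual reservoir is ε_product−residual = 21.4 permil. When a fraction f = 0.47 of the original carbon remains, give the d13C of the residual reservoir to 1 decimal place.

-15.6 permil

Rayleigh residual: δ_res = (δ₀ + 1000)·f^(α−1) − 1000
α = ε/1000 + 1 = 1.02140, so α − 1 = 0.02140
f^(α−1) = 0.47^(0.02140) = 0.983972
δ_res = (0.4 + 1000) × 0.983972 − 1000 = 984.366 − 1000 = -15.63 permil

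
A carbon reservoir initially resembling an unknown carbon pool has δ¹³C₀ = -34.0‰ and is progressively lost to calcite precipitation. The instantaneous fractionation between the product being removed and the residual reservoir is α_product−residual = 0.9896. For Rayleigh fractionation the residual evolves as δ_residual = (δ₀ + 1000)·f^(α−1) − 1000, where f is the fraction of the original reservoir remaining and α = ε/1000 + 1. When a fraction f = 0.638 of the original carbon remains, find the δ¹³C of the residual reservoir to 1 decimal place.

-29.5‰

Rayleigh residual: δ_res = (δ₀ + 1000)·f^(α−1) − 1000
α − 1 = -0.01040
f^(α−1) = 0.638^(-0.01040) = 1.004685
δ_res = (-34.0 + 1000) × 1.004685 − 1000 = 970.526 − 1000 = -29.47‰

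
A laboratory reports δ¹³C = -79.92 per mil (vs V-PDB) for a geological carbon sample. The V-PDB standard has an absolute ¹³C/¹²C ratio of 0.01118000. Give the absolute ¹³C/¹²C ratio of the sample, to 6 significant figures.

R_sample = R_standard × (δ¹³C/1000 + 1)
R_sample = 0.01118000 × (-79.92/1000 + 1) = 0.01118000 × 0.920080
R_sample = 0.0102865

0.0102865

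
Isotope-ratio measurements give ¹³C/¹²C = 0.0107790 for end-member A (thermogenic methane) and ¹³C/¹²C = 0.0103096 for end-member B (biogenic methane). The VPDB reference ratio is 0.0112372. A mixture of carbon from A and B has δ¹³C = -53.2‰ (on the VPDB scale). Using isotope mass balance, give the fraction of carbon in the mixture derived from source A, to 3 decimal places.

δ_A = (0.0107790/0.0112372 − 1)×1000 = (0.959225 − 1)×1000 = -40.775‰
δ_B = (0.0103096/0.0112372 − 1)×1000 = (0.917453 − 1)×1000 = -82.547‰
f_A = (δ_mix − δ_B)/(δ_A − δ_B) = (-53.2 − (-82.547))/(-40.775 − (-82.547))
f_A = 29.347 / 41.772 = 0.7026

0.703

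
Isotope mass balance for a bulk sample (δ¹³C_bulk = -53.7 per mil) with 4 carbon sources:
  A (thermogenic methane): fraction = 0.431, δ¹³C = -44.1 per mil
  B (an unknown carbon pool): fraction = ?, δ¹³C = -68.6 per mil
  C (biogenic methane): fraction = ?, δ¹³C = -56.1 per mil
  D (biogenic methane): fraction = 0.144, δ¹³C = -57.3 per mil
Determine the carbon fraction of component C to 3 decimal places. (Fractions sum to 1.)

Let f_C and f_B be the unknown fractions; fractions sum to 1 so f_C + f_B = 0.425.
Mass balance: Σ fᵢ·δᵢ = δ_bulk ⇒ f_C·(-56.1) + f_B·(-68.6) = -53.7 − (-27.258) = -26.442
Substitute f_B = 0.425 − f_C:
f_C·(-56.1 − -68.6) = -26.442 − 0.425×(-68.6) = 2.713
f_C = 2.713 / 12.5 = 0.2171

0.217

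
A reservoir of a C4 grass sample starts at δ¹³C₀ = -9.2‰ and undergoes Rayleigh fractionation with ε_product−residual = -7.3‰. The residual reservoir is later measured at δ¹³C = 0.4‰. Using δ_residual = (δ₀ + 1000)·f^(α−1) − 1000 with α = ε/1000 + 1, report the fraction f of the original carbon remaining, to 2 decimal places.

0.27

α − 1 = ε/1000 = -0.0073
(δ_res + 1000)/(δ₀ + 1000) = (0.4 + 1000)/(-9.2 + 1000) = 1000.4/990.8 = 1.009689
f = 1.009689^(1/-0.0073) = exp(ln(1.009689)/-0.0073) = exp(0.00964/-0.0073)
f = exp(-1.3209) = 0.2669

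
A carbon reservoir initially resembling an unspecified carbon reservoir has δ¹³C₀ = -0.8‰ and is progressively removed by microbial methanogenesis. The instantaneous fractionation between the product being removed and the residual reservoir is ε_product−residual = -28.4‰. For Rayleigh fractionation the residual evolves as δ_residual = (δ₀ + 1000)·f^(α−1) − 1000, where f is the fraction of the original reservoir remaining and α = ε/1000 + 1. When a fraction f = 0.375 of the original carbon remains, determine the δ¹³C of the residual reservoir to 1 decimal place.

Rayleigh residual: δ_res = (δ₀ + 1000)·f^(α−1) − 1000
α = ε/1000 + 1 = 0.97160, so α − 1 = -0.02840
f^(α−1) = 0.375^(-0.02840) = 1.028247
δ_res = (-0.8 + 1000) × 1.028247 − 1000 = 1027.425 − 1000 = 27.42‰

27.4‰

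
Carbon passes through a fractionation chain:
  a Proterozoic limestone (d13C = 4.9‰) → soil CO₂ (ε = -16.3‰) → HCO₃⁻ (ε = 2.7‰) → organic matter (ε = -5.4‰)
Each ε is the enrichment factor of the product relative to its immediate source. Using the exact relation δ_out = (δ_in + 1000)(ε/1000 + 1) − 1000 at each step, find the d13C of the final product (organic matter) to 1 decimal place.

step 1: δ = (4.90 + 1000)·(-16.3/1000 + 1) − 1000 = -11.48‰
step 2: δ = (-11.48 + 1000)·(2.7/1000 + 1) − 1000 = -8.81‰
step 3: δ = (-8.81 + 1000)·(-5.4/1000 + 1) − 1000 = -14.16‰

-14.2‰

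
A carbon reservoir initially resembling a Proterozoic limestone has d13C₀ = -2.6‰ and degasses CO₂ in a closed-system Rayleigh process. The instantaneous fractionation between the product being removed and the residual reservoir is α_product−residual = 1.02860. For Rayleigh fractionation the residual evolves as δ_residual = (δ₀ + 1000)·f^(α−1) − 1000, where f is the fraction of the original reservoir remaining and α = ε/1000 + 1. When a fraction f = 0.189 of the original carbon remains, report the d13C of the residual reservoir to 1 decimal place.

-49.0‰

Rayleigh residual: δ_res = (δ₀ + 1000)·f^(α−1) − 1000
α − 1 = 0.02860
f^(α−1) = 0.189^(0.02860) = 0.953470
δ_res = (-2.6 + 1000) × 0.953470 − 1000 = 950.990 − 1000 = -49.01‰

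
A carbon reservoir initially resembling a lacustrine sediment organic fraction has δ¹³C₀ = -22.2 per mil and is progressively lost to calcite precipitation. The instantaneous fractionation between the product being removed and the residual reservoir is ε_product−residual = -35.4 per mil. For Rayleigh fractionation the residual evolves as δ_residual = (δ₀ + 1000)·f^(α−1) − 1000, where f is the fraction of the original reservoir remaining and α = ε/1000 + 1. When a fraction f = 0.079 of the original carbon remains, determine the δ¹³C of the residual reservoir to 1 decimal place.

69.7 per mil

Rayleigh residual: δ_res = (δ₀ + 1000)·f^(α−1) − 1000
α = ε/1000 + 1 = 0.96460, so α − 1 = -0.03540
f^(α−1) = 0.079^(-0.03540) = 1.094017
δ_res = (-22.2 + 1000) × 1.094017 − 1000 = 1069.730 − 1000 = 69.73 per mil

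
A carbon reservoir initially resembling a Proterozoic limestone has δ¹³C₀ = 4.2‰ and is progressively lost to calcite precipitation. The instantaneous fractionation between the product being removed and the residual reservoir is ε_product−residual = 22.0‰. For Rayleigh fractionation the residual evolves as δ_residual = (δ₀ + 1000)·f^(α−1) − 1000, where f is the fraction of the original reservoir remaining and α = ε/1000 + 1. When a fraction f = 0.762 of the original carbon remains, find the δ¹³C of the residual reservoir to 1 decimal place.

Rayleigh residual: δ_res = (δ₀ + 1000)·f^(α−1) − 1000
α = ε/1000 + 1 = 1.02200, so α − 1 = 0.02200
f^(α−1) = 0.762^(0.02200) = 0.994038
δ_res = (4.2 + 1000) × 0.994038 − 1000 = 998.213 − 1000 = -1.79‰

-1.8‰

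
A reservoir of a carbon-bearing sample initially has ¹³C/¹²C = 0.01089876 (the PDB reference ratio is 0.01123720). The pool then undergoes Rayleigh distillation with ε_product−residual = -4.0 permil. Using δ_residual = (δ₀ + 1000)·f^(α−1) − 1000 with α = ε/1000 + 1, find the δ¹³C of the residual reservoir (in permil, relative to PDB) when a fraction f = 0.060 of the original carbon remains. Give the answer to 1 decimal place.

δ₀ = (0.01089876/0.01123720 − 1)×1000 = (0.969882 − 1)×1000 = -30.118 permil
α − 1 = ε/1000 = -0.0040
f^(α−1) = 0.060^(-0.0040) = 1.011317
δ_res = (-30.118 + 1000) × 1.011317 − 1000 = 980.859 − 1000 = -19.14 permil

-19.1 permil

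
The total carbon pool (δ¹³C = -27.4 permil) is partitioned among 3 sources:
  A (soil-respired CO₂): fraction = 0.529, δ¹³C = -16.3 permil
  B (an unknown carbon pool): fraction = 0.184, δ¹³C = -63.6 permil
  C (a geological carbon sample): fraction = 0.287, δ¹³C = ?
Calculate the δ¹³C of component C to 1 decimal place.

Isotope mass balance: δ_bulk = Σ fᵢ·δᵢ.
-27.4 = 0.529×(-16.3) + 0.184×(-63.6) + 0.287×δ_C
0.287·δ_C = -27.4 − (-20.325) = -7.075
δ_C = -7.075 / 0.287 = -24.65 permil

-24.7 permil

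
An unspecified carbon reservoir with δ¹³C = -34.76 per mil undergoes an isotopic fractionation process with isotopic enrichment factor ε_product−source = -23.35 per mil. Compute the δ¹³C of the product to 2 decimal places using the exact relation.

-57.30 per mil

Exactly, δ_product = (δ_source + 1000)·(ε/1000 + 1) − 1000.
δ_product = (-34.76 + 1000) × (-23.35/1000 + 1) − 1000
δ_product = -57.298 per mil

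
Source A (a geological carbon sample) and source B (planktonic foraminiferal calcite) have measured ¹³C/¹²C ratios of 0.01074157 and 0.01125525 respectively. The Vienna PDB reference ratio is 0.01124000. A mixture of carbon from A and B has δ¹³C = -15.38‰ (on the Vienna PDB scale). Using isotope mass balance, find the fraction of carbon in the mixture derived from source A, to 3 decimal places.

0.366

δ_A = (0.01074157/0.01124000 − 1)×1000 = (0.955656 − 1)×1000 = -44.344‰
δ_B = (0.01125525/0.01124000 − 1)×1000 = (1.001357 − 1)×1000 = 1.357‰
f_A = (δ_mix − δ_B)/(δ_A − δ_B) = (-15.38 − (1.357))/(-44.344 − (1.357))
f_A = -16.737 / -45.701 = 0.3662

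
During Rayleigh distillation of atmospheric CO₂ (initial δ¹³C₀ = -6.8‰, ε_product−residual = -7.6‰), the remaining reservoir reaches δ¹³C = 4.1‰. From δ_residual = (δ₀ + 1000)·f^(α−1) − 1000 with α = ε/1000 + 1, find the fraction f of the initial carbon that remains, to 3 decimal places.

α − 1 = ε/1000 = -0.0076
(δ_res + 1000)/(δ₀ + 1000) = (4.1 + 1000)/(-6.8 + 1000) = 1004.1/993.2 = 1.010975
f = 1.010975^(1/-0.0076) = exp(ln(1.010975)/-0.0076) = exp(0.01091/-0.0076)
f = exp(-1.4362) = 0.2378

0.238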